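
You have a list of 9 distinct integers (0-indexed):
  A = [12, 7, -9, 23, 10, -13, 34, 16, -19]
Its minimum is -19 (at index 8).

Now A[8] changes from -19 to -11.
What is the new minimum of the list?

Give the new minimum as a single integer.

Old min = -19 (at index 8)
Change: A[8] -19 -> -11
Changed element WAS the min. Need to check: is -11 still <= all others?
  Min of remaining elements: -13
  New min = min(-11, -13) = -13

Answer: -13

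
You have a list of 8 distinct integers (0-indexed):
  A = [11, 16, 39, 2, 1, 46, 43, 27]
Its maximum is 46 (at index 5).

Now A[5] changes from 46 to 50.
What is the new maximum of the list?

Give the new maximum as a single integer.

Old max = 46 (at index 5)
Change: A[5] 46 -> 50
Changed element WAS the max -> may need rescan.
  Max of remaining elements: 43
  New max = max(50, 43) = 50

Answer: 50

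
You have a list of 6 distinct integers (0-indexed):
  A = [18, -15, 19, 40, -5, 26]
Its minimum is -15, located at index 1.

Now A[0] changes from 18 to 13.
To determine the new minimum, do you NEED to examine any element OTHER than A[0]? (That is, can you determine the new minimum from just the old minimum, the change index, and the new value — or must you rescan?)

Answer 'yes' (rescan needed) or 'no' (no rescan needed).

Answer: no

Derivation:
Old min = -15 at index 1
Change at index 0: 18 -> 13
Index 0 was NOT the min. New min = min(-15, 13). No rescan of other elements needed.
Needs rescan: no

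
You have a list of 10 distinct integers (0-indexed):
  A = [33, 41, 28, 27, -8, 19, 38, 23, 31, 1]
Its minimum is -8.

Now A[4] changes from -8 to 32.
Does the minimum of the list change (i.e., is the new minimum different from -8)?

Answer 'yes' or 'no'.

Old min = -8
Change: A[4] -8 -> 32
Changed element was the min; new min must be rechecked.
New min = 1; changed? yes

Answer: yes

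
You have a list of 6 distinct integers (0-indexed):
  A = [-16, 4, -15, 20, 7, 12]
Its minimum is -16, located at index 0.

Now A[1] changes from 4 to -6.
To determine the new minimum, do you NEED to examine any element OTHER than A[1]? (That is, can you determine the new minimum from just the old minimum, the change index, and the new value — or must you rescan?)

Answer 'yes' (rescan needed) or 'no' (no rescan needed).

Old min = -16 at index 0
Change at index 1: 4 -> -6
Index 1 was NOT the min. New min = min(-16, -6). No rescan of other elements needed.
Needs rescan: no

Answer: no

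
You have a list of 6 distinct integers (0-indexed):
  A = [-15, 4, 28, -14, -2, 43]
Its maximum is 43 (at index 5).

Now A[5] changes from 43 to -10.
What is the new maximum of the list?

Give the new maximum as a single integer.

Answer: 28

Derivation:
Old max = 43 (at index 5)
Change: A[5] 43 -> -10
Changed element WAS the max -> may need rescan.
  Max of remaining elements: 28
  New max = max(-10, 28) = 28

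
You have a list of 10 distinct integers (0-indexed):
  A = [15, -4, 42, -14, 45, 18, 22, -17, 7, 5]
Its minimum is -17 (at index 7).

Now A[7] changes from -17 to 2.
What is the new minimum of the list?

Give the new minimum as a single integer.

Old min = -17 (at index 7)
Change: A[7] -17 -> 2
Changed element WAS the min. Need to check: is 2 still <= all others?
  Min of remaining elements: -14
  New min = min(2, -14) = -14

Answer: -14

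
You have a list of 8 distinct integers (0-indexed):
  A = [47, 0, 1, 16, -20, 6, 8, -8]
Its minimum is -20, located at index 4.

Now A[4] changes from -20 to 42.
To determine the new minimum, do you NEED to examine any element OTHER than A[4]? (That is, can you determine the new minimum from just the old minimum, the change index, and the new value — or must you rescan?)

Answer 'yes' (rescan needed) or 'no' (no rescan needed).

Answer: yes

Derivation:
Old min = -20 at index 4
Change at index 4: -20 -> 42
Index 4 WAS the min and new value 42 > old min -20. Must rescan other elements to find the new min.
Needs rescan: yes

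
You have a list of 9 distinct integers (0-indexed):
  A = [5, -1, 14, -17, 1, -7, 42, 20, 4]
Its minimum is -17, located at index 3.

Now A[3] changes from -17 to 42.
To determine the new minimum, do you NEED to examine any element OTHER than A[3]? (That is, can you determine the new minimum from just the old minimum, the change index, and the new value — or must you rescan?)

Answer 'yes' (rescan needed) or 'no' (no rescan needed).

Answer: yes

Derivation:
Old min = -17 at index 3
Change at index 3: -17 -> 42
Index 3 WAS the min and new value 42 > old min -17. Must rescan other elements to find the new min.
Needs rescan: yes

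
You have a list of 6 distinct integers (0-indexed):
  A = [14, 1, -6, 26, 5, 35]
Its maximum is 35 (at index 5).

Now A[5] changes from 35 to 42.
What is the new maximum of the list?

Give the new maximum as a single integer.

Answer: 42

Derivation:
Old max = 35 (at index 5)
Change: A[5] 35 -> 42
Changed element WAS the max -> may need rescan.
  Max of remaining elements: 26
  New max = max(42, 26) = 42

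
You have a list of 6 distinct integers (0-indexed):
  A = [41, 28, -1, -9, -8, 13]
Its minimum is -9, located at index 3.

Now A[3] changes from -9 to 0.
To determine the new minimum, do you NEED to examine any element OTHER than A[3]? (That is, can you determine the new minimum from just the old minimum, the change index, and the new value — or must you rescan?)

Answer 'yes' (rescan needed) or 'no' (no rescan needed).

Old min = -9 at index 3
Change at index 3: -9 -> 0
Index 3 WAS the min and new value 0 > old min -9. Must rescan other elements to find the new min.
Needs rescan: yes

Answer: yes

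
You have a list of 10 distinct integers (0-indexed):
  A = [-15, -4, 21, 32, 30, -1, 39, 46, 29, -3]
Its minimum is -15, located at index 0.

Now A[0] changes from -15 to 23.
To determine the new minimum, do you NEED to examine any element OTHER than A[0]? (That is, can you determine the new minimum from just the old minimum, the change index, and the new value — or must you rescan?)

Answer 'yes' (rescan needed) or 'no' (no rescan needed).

Old min = -15 at index 0
Change at index 0: -15 -> 23
Index 0 WAS the min and new value 23 > old min -15. Must rescan other elements to find the new min.
Needs rescan: yes

Answer: yes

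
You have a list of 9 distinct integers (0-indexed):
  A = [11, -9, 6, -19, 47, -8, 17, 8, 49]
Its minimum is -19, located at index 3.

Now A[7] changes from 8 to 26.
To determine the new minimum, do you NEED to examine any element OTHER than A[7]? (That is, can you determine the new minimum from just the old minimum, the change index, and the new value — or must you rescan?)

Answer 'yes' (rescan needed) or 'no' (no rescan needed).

Answer: no

Derivation:
Old min = -19 at index 3
Change at index 7: 8 -> 26
Index 7 was NOT the min. New min = min(-19, 26). No rescan of other elements needed.
Needs rescan: no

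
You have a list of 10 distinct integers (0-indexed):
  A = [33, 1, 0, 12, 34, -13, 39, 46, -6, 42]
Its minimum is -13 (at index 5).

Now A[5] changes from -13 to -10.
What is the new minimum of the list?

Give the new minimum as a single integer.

Answer: -10

Derivation:
Old min = -13 (at index 5)
Change: A[5] -13 -> -10
Changed element WAS the min. Need to check: is -10 still <= all others?
  Min of remaining elements: -6
  New min = min(-10, -6) = -10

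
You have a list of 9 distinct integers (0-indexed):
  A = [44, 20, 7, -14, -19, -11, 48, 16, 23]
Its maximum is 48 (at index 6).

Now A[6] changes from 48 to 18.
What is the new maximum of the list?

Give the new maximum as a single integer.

Answer: 44

Derivation:
Old max = 48 (at index 6)
Change: A[6] 48 -> 18
Changed element WAS the max -> may need rescan.
  Max of remaining elements: 44
  New max = max(18, 44) = 44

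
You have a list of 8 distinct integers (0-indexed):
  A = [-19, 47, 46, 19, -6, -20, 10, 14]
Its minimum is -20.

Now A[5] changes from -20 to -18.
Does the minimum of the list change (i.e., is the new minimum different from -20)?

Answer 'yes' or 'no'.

Old min = -20
Change: A[5] -20 -> -18
Changed element was the min; new min must be rechecked.
New min = -19; changed? yes

Answer: yes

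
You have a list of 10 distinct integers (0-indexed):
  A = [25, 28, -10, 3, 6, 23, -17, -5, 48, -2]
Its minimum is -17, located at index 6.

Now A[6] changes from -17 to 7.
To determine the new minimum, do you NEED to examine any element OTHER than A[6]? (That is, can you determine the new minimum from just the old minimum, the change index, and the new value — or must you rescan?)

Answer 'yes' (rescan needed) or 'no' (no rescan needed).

Answer: yes

Derivation:
Old min = -17 at index 6
Change at index 6: -17 -> 7
Index 6 WAS the min and new value 7 > old min -17. Must rescan other elements to find the new min.
Needs rescan: yes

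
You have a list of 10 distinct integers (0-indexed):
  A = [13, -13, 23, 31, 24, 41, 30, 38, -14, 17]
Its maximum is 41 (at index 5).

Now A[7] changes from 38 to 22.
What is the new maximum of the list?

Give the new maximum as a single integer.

Old max = 41 (at index 5)
Change: A[7] 38 -> 22
Changed element was NOT the old max.
  New max = max(old_max, new_val) = max(41, 22) = 41

Answer: 41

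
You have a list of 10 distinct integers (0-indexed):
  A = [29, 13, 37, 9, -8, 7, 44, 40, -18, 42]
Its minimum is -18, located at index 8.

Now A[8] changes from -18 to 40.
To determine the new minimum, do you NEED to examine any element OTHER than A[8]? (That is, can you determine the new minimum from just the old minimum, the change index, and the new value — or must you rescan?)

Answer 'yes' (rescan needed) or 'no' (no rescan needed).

Old min = -18 at index 8
Change at index 8: -18 -> 40
Index 8 WAS the min and new value 40 > old min -18. Must rescan other elements to find the new min.
Needs rescan: yes

Answer: yes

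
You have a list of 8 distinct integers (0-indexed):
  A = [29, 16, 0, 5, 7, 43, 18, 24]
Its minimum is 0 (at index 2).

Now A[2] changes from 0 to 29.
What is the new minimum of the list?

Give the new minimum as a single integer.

Old min = 0 (at index 2)
Change: A[2] 0 -> 29
Changed element WAS the min. Need to check: is 29 still <= all others?
  Min of remaining elements: 5
  New min = min(29, 5) = 5

Answer: 5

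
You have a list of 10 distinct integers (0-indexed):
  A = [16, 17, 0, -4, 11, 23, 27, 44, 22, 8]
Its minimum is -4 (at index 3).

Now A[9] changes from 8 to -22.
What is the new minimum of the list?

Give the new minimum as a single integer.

Answer: -22

Derivation:
Old min = -4 (at index 3)
Change: A[9] 8 -> -22
Changed element was NOT the old min.
  New min = min(old_min, new_val) = min(-4, -22) = -22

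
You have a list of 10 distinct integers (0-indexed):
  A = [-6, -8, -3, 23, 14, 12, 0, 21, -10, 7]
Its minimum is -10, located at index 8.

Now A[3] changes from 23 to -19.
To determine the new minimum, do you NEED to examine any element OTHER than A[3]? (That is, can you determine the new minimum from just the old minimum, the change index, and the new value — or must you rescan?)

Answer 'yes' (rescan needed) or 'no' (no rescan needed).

Answer: no

Derivation:
Old min = -10 at index 8
Change at index 3: 23 -> -19
Index 3 was NOT the min. New min = min(-10, -19). No rescan of other elements needed.
Needs rescan: no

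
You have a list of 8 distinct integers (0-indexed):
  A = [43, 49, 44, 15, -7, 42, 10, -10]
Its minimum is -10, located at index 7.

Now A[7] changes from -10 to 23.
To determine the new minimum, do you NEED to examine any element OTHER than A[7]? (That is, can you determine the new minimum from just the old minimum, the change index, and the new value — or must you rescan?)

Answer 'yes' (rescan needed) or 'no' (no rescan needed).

Old min = -10 at index 7
Change at index 7: -10 -> 23
Index 7 WAS the min and new value 23 > old min -10. Must rescan other elements to find the new min.
Needs rescan: yes

Answer: yes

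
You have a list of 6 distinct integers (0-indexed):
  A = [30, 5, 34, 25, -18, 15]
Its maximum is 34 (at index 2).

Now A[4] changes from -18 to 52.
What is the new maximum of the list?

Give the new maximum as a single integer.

Old max = 34 (at index 2)
Change: A[4] -18 -> 52
Changed element was NOT the old max.
  New max = max(old_max, new_val) = max(34, 52) = 52

Answer: 52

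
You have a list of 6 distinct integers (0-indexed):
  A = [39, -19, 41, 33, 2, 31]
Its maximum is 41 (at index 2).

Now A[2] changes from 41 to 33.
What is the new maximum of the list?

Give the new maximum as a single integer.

Answer: 39

Derivation:
Old max = 41 (at index 2)
Change: A[2] 41 -> 33
Changed element WAS the max -> may need rescan.
  Max of remaining elements: 39
  New max = max(33, 39) = 39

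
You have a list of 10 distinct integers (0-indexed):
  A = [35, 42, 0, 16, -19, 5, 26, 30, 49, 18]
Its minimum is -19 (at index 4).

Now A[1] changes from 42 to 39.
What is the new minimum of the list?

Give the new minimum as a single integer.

Old min = -19 (at index 4)
Change: A[1] 42 -> 39
Changed element was NOT the old min.
  New min = min(old_min, new_val) = min(-19, 39) = -19

Answer: -19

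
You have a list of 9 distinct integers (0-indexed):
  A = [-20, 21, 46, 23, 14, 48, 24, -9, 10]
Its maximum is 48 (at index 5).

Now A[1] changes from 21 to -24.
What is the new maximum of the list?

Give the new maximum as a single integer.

Old max = 48 (at index 5)
Change: A[1] 21 -> -24
Changed element was NOT the old max.
  New max = max(old_max, new_val) = max(48, -24) = 48

Answer: 48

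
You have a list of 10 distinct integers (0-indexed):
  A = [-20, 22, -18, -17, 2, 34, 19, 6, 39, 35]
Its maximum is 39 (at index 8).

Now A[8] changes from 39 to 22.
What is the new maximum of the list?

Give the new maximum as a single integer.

Old max = 39 (at index 8)
Change: A[8] 39 -> 22
Changed element WAS the max -> may need rescan.
  Max of remaining elements: 35
  New max = max(22, 35) = 35

Answer: 35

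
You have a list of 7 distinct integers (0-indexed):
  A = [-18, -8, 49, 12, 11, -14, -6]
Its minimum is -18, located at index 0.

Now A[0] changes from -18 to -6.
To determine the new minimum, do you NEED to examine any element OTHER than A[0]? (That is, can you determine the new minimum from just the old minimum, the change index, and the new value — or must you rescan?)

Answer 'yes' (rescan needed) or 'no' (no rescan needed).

Answer: yes

Derivation:
Old min = -18 at index 0
Change at index 0: -18 -> -6
Index 0 WAS the min and new value -6 > old min -18. Must rescan other elements to find the new min.
Needs rescan: yes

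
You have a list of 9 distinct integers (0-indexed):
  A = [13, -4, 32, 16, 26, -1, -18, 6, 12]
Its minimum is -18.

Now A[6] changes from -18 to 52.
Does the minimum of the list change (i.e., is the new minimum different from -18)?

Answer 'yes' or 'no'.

Old min = -18
Change: A[6] -18 -> 52
Changed element was the min; new min must be rechecked.
New min = -4; changed? yes

Answer: yes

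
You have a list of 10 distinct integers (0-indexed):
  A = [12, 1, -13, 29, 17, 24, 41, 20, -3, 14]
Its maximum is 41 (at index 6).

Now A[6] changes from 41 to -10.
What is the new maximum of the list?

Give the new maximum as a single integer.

Answer: 29

Derivation:
Old max = 41 (at index 6)
Change: A[6] 41 -> -10
Changed element WAS the max -> may need rescan.
  Max of remaining elements: 29
  New max = max(-10, 29) = 29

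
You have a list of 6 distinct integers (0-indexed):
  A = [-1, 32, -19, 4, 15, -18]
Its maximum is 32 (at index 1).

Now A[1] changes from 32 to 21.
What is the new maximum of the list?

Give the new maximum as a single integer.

Answer: 21

Derivation:
Old max = 32 (at index 1)
Change: A[1] 32 -> 21
Changed element WAS the max -> may need rescan.
  Max of remaining elements: 15
  New max = max(21, 15) = 21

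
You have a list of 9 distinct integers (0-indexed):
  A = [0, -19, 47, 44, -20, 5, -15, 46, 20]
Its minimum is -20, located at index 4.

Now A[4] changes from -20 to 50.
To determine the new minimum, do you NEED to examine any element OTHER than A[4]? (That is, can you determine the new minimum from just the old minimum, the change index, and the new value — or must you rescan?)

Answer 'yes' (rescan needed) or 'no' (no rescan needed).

Old min = -20 at index 4
Change at index 4: -20 -> 50
Index 4 WAS the min and new value 50 > old min -20. Must rescan other elements to find the new min.
Needs rescan: yes

Answer: yes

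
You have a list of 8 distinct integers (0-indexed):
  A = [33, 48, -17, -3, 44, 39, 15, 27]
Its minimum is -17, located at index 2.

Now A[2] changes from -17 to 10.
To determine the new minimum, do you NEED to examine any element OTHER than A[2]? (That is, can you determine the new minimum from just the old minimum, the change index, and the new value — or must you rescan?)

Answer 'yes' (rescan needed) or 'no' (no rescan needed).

Old min = -17 at index 2
Change at index 2: -17 -> 10
Index 2 WAS the min and new value 10 > old min -17. Must rescan other elements to find the new min.
Needs rescan: yes

Answer: yes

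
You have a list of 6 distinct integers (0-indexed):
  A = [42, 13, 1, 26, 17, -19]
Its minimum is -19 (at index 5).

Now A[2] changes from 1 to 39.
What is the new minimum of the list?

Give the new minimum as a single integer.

Answer: -19

Derivation:
Old min = -19 (at index 5)
Change: A[2] 1 -> 39
Changed element was NOT the old min.
  New min = min(old_min, new_val) = min(-19, 39) = -19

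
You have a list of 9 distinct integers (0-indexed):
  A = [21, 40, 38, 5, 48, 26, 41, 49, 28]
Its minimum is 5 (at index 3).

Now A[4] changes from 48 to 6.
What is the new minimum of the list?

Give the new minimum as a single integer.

Answer: 5

Derivation:
Old min = 5 (at index 3)
Change: A[4] 48 -> 6
Changed element was NOT the old min.
  New min = min(old_min, new_val) = min(5, 6) = 5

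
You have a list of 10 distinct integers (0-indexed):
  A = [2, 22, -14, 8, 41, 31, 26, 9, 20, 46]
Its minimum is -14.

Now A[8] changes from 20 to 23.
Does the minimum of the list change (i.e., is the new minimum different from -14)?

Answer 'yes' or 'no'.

Old min = -14
Change: A[8] 20 -> 23
Changed element was NOT the min; min changes only if 23 < -14.
New min = -14; changed? no

Answer: no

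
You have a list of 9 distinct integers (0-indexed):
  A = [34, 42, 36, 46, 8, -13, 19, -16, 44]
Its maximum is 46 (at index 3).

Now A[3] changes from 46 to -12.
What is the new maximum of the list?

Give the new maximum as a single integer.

Old max = 46 (at index 3)
Change: A[3] 46 -> -12
Changed element WAS the max -> may need rescan.
  Max of remaining elements: 44
  New max = max(-12, 44) = 44

Answer: 44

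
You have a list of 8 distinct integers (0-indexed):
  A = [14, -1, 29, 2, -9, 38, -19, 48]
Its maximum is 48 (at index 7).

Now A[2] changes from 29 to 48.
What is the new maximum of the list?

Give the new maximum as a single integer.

Answer: 48

Derivation:
Old max = 48 (at index 7)
Change: A[2] 29 -> 48
Changed element was NOT the old max.
  New max = max(old_max, new_val) = max(48, 48) = 48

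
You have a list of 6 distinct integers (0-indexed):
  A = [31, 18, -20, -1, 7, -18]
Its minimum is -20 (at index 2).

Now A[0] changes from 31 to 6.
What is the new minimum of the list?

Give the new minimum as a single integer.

Old min = -20 (at index 2)
Change: A[0] 31 -> 6
Changed element was NOT the old min.
  New min = min(old_min, new_val) = min(-20, 6) = -20

Answer: -20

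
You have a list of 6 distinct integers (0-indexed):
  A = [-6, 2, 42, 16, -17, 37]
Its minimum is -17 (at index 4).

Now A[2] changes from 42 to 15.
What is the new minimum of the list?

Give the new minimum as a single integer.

Answer: -17

Derivation:
Old min = -17 (at index 4)
Change: A[2] 42 -> 15
Changed element was NOT the old min.
  New min = min(old_min, new_val) = min(-17, 15) = -17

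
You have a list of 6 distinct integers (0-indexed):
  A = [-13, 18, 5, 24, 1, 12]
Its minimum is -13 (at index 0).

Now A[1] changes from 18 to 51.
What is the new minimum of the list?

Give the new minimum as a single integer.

Answer: -13

Derivation:
Old min = -13 (at index 0)
Change: A[1] 18 -> 51
Changed element was NOT the old min.
  New min = min(old_min, new_val) = min(-13, 51) = -13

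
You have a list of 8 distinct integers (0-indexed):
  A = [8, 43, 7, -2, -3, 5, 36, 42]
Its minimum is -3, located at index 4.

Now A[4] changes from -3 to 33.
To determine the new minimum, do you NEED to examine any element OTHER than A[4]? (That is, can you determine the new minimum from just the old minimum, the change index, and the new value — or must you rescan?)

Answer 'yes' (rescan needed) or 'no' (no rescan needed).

Old min = -3 at index 4
Change at index 4: -3 -> 33
Index 4 WAS the min and new value 33 > old min -3. Must rescan other elements to find the new min.
Needs rescan: yes

Answer: yes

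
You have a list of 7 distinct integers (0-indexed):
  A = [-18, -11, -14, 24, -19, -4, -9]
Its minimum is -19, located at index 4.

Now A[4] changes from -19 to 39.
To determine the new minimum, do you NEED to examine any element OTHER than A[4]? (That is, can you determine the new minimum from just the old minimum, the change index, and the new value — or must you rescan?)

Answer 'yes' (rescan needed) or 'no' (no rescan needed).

Answer: yes

Derivation:
Old min = -19 at index 4
Change at index 4: -19 -> 39
Index 4 WAS the min and new value 39 > old min -19. Must rescan other elements to find the new min.
Needs rescan: yes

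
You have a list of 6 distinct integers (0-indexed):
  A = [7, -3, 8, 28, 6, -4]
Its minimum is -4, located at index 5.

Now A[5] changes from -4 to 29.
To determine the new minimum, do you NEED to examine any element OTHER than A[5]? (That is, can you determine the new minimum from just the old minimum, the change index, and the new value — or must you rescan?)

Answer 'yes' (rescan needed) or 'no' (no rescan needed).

Answer: yes

Derivation:
Old min = -4 at index 5
Change at index 5: -4 -> 29
Index 5 WAS the min and new value 29 > old min -4. Must rescan other elements to find the new min.
Needs rescan: yes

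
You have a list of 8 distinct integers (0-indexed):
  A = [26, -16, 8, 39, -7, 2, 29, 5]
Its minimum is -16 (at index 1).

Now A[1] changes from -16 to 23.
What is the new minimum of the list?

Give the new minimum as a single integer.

Answer: -7

Derivation:
Old min = -16 (at index 1)
Change: A[1] -16 -> 23
Changed element WAS the min. Need to check: is 23 still <= all others?
  Min of remaining elements: -7
  New min = min(23, -7) = -7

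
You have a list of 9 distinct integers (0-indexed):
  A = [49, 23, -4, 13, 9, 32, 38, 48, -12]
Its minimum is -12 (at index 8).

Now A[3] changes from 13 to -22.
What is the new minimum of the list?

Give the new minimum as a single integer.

Answer: -22

Derivation:
Old min = -12 (at index 8)
Change: A[3] 13 -> -22
Changed element was NOT the old min.
  New min = min(old_min, new_val) = min(-12, -22) = -22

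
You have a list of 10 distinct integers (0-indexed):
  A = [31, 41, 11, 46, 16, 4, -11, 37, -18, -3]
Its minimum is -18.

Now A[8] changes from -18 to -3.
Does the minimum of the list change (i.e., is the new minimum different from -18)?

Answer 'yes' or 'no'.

Answer: yes

Derivation:
Old min = -18
Change: A[8] -18 -> -3
Changed element was the min; new min must be rechecked.
New min = -11; changed? yes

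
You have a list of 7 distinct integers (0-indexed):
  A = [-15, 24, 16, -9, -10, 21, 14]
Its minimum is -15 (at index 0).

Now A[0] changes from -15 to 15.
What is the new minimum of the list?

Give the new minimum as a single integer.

Answer: -10

Derivation:
Old min = -15 (at index 0)
Change: A[0] -15 -> 15
Changed element WAS the min. Need to check: is 15 still <= all others?
  Min of remaining elements: -10
  New min = min(15, -10) = -10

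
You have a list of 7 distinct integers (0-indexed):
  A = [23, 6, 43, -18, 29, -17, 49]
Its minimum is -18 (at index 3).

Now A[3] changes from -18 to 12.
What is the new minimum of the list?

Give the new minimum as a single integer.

Old min = -18 (at index 3)
Change: A[3] -18 -> 12
Changed element WAS the min. Need to check: is 12 still <= all others?
  Min of remaining elements: -17
  New min = min(12, -17) = -17

Answer: -17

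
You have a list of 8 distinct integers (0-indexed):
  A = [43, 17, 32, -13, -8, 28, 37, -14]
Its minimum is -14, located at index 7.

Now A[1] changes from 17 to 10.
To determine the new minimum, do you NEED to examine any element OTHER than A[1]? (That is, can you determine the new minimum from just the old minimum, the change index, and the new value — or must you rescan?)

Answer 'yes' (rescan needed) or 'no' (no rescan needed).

Answer: no

Derivation:
Old min = -14 at index 7
Change at index 1: 17 -> 10
Index 1 was NOT the min. New min = min(-14, 10). No rescan of other elements needed.
Needs rescan: no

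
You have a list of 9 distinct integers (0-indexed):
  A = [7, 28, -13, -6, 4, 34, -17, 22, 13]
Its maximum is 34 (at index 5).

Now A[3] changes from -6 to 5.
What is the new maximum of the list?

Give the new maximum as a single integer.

Answer: 34

Derivation:
Old max = 34 (at index 5)
Change: A[3] -6 -> 5
Changed element was NOT the old max.
  New max = max(old_max, new_val) = max(34, 5) = 34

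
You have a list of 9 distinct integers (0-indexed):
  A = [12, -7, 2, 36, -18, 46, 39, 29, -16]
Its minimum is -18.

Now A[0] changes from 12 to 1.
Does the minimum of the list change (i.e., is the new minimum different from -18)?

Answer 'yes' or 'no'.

Answer: no

Derivation:
Old min = -18
Change: A[0] 12 -> 1
Changed element was NOT the min; min changes only if 1 < -18.
New min = -18; changed? no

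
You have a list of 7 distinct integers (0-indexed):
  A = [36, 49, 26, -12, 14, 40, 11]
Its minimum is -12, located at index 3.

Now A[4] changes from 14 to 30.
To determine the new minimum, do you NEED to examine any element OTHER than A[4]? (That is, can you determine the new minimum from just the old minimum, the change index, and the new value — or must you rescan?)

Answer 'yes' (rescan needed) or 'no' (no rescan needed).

Answer: no

Derivation:
Old min = -12 at index 3
Change at index 4: 14 -> 30
Index 4 was NOT the min. New min = min(-12, 30). No rescan of other elements needed.
Needs rescan: no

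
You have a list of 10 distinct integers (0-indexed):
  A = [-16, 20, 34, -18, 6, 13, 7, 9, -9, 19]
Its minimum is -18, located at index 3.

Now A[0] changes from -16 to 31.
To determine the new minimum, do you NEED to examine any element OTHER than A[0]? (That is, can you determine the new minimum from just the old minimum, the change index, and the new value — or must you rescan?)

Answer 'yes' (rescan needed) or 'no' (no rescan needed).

Old min = -18 at index 3
Change at index 0: -16 -> 31
Index 0 was NOT the min. New min = min(-18, 31). No rescan of other elements needed.
Needs rescan: no

Answer: no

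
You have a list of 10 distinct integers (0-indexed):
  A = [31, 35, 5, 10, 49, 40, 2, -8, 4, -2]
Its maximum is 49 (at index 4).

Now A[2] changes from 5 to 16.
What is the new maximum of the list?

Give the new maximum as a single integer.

Old max = 49 (at index 4)
Change: A[2] 5 -> 16
Changed element was NOT the old max.
  New max = max(old_max, new_val) = max(49, 16) = 49

Answer: 49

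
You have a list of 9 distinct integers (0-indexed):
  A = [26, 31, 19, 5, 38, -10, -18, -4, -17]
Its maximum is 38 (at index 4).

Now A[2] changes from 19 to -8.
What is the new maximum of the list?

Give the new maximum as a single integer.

Old max = 38 (at index 4)
Change: A[2] 19 -> -8
Changed element was NOT the old max.
  New max = max(old_max, new_val) = max(38, -8) = 38

Answer: 38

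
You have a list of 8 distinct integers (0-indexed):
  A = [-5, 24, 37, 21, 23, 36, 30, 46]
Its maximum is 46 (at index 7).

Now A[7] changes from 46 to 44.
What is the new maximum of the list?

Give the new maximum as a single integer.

Old max = 46 (at index 7)
Change: A[7] 46 -> 44
Changed element WAS the max -> may need rescan.
  Max of remaining elements: 37
  New max = max(44, 37) = 44

Answer: 44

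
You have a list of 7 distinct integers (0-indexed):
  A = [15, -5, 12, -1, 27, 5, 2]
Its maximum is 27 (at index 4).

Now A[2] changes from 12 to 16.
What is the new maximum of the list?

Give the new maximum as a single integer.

Old max = 27 (at index 4)
Change: A[2] 12 -> 16
Changed element was NOT the old max.
  New max = max(old_max, new_val) = max(27, 16) = 27

Answer: 27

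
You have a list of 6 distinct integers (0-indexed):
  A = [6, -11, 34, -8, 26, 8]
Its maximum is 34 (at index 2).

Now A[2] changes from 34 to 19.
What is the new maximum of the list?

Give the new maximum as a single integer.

Old max = 34 (at index 2)
Change: A[2] 34 -> 19
Changed element WAS the max -> may need rescan.
  Max of remaining elements: 26
  New max = max(19, 26) = 26

Answer: 26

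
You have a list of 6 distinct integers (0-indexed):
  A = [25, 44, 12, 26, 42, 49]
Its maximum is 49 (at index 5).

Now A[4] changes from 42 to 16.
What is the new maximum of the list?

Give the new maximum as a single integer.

Old max = 49 (at index 5)
Change: A[4] 42 -> 16
Changed element was NOT the old max.
  New max = max(old_max, new_val) = max(49, 16) = 49

Answer: 49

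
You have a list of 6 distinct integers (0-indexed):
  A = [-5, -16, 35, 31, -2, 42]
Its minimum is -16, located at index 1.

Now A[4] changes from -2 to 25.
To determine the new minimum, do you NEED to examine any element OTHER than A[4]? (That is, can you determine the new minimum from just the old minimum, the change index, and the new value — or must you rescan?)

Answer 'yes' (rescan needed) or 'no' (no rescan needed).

Answer: no

Derivation:
Old min = -16 at index 1
Change at index 4: -2 -> 25
Index 4 was NOT the min. New min = min(-16, 25). No rescan of other elements needed.
Needs rescan: no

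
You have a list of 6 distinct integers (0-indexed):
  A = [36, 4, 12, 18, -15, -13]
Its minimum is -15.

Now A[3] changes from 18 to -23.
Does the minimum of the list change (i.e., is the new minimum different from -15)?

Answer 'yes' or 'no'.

Old min = -15
Change: A[3] 18 -> -23
Changed element was NOT the min; min changes only if -23 < -15.
New min = -23; changed? yes

Answer: yes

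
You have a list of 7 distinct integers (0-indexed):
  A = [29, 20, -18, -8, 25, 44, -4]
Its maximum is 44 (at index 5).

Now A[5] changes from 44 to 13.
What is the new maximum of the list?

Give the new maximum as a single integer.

Old max = 44 (at index 5)
Change: A[5] 44 -> 13
Changed element WAS the max -> may need rescan.
  Max of remaining elements: 29
  New max = max(13, 29) = 29

Answer: 29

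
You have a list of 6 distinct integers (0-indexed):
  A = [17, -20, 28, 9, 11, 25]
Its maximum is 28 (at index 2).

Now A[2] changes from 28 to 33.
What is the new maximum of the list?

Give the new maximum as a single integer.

Old max = 28 (at index 2)
Change: A[2] 28 -> 33
Changed element WAS the max -> may need rescan.
  Max of remaining elements: 25
  New max = max(33, 25) = 33

Answer: 33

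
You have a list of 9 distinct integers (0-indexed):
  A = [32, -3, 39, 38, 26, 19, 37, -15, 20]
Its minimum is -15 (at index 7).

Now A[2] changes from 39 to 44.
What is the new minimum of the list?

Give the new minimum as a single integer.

Answer: -15

Derivation:
Old min = -15 (at index 7)
Change: A[2] 39 -> 44
Changed element was NOT the old min.
  New min = min(old_min, new_val) = min(-15, 44) = -15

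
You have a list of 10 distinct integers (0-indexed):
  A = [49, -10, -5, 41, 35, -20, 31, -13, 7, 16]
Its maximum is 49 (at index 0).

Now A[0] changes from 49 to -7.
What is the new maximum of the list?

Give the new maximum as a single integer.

Old max = 49 (at index 0)
Change: A[0] 49 -> -7
Changed element WAS the max -> may need rescan.
  Max of remaining elements: 41
  New max = max(-7, 41) = 41

Answer: 41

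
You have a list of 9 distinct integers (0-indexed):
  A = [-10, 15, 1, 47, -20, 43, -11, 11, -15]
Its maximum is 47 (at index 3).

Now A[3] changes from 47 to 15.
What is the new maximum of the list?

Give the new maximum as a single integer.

Answer: 43

Derivation:
Old max = 47 (at index 3)
Change: A[3] 47 -> 15
Changed element WAS the max -> may need rescan.
  Max of remaining elements: 43
  New max = max(15, 43) = 43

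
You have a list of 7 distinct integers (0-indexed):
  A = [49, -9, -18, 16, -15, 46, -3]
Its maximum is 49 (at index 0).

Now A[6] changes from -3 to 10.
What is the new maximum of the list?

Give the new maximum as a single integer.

Old max = 49 (at index 0)
Change: A[6] -3 -> 10
Changed element was NOT the old max.
  New max = max(old_max, new_val) = max(49, 10) = 49

Answer: 49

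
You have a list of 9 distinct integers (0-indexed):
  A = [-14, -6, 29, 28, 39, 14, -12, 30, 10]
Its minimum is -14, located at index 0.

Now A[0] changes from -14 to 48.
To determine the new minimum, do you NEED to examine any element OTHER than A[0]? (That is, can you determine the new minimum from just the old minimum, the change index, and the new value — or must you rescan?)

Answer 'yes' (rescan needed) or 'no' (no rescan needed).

Answer: yes

Derivation:
Old min = -14 at index 0
Change at index 0: -14 -> 48
Index 0 WAS the min and new value 48 > old min -14. Must rescan other elements to find the new min.
Needs rescan: yes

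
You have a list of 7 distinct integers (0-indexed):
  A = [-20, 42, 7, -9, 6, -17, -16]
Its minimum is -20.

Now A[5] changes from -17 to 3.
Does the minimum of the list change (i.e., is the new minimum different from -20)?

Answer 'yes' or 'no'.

Old min = -20
Change: A[5] -17 -> 3
Changed element was NOT the min; min changes only if 3 < -20.
New min = -20; changed? no

Answer: no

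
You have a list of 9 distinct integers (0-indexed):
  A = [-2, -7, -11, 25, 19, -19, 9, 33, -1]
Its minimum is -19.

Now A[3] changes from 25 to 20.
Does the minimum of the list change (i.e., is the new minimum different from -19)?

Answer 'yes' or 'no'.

Answer: no

Derivation:
Old min = -19
Change: A[3] 25 -> 20
Changed element was NOT the min; min changes only if 20 < -19.
New min = -19; changed? no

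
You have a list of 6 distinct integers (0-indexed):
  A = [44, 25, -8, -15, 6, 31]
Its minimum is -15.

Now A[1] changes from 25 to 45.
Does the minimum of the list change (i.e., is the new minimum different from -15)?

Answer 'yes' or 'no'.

Old min = -15
Change: A[1] 25 -> 45
Changed element was NOT the min; min changes only if 45 < -15.
New min = -15; changed? no

Answer: no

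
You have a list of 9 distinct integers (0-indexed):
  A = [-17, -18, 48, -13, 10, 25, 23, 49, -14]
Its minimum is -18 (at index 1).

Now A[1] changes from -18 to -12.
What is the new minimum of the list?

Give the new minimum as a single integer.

Answer: -17

Derivation:
Old min = -18 (at index 1)
Change: A[1] -18 -> -12
Changed element WAS the min. Need to check: is -12 still <= all others?
  Min of remaining elements: -17
  New min = min(-12, -17) = -17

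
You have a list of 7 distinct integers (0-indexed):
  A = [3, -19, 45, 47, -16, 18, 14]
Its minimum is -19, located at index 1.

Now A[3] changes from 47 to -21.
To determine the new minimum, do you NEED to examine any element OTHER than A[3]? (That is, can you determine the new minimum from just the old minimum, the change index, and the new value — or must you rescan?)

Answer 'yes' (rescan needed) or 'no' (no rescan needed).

Answer: no

Derivation:
Old min = -19 at index 1
Change at index 3: 47 -> -21
Index 3 was NOT the min. New min = min(-19, -21). No rescan of other elements needed.
Needs rescan: no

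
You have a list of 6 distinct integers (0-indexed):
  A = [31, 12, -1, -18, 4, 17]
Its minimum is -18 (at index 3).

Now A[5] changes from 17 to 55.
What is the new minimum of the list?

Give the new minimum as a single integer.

Old min = -18 (at index 3)
Change: A[5] 17 -> 55
Changed element was NOT the old min.
  New min = min(old_min, new_val) = min(-18, 55) = -18

Answer: -18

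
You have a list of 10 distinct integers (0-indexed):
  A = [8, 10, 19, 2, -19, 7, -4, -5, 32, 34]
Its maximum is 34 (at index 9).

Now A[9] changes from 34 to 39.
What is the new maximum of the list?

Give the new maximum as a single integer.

Answer: 39

Derivation:
Old max = 34 (at index 9)
Change: A[9] 34 -> 39
Changed element WAS the max -> may need rescan.
  Max of remaining elements: 32
  New max = max(39, 32) = 39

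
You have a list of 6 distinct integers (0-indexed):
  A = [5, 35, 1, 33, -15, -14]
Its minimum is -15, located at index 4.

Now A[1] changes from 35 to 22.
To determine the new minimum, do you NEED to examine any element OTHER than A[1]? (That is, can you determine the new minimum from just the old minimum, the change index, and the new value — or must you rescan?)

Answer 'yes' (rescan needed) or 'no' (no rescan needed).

Answer: no

Derivation:
Old min = -15 at index 4
Change at index 1: 35 -> 22
Index 1 was NOT the min. New min = min(-15, 22). No rescan of other elements needed.
Needs rescan: no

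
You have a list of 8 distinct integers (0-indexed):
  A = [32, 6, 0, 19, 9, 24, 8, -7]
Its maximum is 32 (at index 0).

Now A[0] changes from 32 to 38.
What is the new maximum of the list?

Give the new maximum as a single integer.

Old max = 32 (at index 0)
Change: A[0] 32 -> 38
Changed element WAS the max -> may need rescan.
  Max of remaining elements: 24
  New max = max(38, 24) = 38

Answer: 38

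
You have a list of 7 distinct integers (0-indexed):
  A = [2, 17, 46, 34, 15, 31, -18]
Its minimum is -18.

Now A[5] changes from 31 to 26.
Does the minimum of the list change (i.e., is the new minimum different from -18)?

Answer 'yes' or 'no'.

Old min = -18
Change: A[5] 31 -> 26
Changed element was NOT the min; min changes only if 26 < -18.
New min = -18; changed? no

Answer: no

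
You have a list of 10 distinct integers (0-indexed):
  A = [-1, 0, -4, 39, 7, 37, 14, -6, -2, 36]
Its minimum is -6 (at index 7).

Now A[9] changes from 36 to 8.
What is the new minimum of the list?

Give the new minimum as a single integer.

Answer: -6

Derivation:
Old min = -6 (at index 7)
Change: A[9] 36 -> 8
Changed element was NOT the old min.
  New min = min(old_min, new_val) = min(-6, 8) = -6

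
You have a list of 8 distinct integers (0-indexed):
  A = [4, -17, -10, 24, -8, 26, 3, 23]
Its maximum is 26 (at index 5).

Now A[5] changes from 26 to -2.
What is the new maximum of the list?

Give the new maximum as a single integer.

Old max = 26 (at index 5)
Change: A[5] 26 -> -2
Changed element WAS the max -> may need rescan.
  Max of remaining elements: 24
  New max = max(-2, 24) = 24

Answer: 24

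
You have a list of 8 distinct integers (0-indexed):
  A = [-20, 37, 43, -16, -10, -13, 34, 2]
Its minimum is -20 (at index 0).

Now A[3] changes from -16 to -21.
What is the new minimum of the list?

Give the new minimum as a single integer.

Old min = -20 (at index 0)
Change: A[3] -16 -> -21
Changed element was NOT the old min.
  New min = min(old_min, new_val) = min(-20, -21) = -21

Answer: -21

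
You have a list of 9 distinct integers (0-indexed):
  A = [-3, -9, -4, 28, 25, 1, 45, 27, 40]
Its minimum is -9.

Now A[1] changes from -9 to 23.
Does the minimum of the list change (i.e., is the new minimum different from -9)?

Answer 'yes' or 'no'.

Answer: yes

Derivation:
Old min = -9
Change: A[1] -9 -> 23
Changed element was the min; new min must be rechecked.
New min = -4; changed? yes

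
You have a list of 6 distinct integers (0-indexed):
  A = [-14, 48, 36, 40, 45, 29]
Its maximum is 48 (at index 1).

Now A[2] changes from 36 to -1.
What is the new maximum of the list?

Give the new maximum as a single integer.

Old max = 48 (at index 1)
Change: A[2] 36 -> -1
Changed element was NOT the old max.
  New max = max(old_max, new_val) = max(48, -1) = 48

Answer: 48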